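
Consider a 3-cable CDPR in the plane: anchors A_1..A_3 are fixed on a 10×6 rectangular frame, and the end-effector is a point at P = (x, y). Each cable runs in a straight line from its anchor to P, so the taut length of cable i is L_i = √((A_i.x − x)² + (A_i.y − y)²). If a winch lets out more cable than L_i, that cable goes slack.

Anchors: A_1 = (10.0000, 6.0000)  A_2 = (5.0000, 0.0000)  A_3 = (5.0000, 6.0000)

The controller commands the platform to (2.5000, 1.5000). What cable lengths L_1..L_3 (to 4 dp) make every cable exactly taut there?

(8.7464, 2.9155, 5.1478)

cable 1: Δx=7.5000, Δy=4.5000; L_1 = √(Δx²+Δy²) = 8.7464
cable 2: Δx=2.5000, Δy=-1.5000; L_2 = √(Δx²+Δy²) = 2.9155
cable 3: Δx=2.5000, Δy=4.5000; L_3 = √(Δx²+Δy²) = 5.1478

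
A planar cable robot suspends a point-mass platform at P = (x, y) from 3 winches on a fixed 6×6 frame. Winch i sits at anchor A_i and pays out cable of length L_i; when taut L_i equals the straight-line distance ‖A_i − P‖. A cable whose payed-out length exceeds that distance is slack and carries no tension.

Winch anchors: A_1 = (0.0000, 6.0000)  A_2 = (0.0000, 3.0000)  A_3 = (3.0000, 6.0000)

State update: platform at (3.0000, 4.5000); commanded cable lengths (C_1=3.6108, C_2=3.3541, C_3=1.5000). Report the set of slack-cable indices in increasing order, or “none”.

cable 1: √((-3.0000)²+(1.5000)²)=3.3541, C_1=3.6108: slack
cable 2: √((-3.0000)²+(-1.5000)²)=3.3541, C_2=3.3541: taut
cable 3: √((0.0000)²+(1.5000)²)=1.5000, C_3=1.5000: taut

1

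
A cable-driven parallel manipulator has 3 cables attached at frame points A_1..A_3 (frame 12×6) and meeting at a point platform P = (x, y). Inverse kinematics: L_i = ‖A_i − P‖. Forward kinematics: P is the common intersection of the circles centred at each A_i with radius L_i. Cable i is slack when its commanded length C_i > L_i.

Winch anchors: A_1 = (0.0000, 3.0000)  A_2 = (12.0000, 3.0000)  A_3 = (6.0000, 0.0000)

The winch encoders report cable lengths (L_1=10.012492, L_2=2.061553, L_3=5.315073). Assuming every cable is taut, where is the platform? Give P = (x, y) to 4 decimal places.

(10.0000, 3.5000)

expand ‖A_i−P‖²=L_i² and subtract eq 1 (k_i ≔ ‖A_i‖²−L_i²)
k_1 = 0.0000+9.0000−100.2500 = -91.2500
eq1−eq2 → [-24.0000  0.0000]·P = -240.0000
eq1−eq3 → [-12.0000  6.0000]·P = -99.0000
2×2 solve → P = (10.0000, 3.5000)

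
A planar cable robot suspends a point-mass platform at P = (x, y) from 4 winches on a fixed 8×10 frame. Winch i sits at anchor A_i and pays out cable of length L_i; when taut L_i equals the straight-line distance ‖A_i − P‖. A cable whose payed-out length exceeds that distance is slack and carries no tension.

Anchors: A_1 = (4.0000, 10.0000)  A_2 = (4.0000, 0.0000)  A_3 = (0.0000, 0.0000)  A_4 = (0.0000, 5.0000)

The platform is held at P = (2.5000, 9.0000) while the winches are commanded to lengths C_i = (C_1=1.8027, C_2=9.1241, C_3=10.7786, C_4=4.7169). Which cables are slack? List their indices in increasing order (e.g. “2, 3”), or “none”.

cable 1: L_1 = ‖A_1−P‖ = 1.8028;  C_1 = 1.8027 → taut
cable 2: L_2 = ‖A_2−P‖ = 9.1241;  C_2 = 9.1241 → taut
cable 3: L_3 = ‖A_3−P‖ = 9.3408;  C_3 = 10.7786 → slack
cable 4: L_4 = ‖A_4−P‖ = 4.7170;  C_4 = 4.7169 → taut

3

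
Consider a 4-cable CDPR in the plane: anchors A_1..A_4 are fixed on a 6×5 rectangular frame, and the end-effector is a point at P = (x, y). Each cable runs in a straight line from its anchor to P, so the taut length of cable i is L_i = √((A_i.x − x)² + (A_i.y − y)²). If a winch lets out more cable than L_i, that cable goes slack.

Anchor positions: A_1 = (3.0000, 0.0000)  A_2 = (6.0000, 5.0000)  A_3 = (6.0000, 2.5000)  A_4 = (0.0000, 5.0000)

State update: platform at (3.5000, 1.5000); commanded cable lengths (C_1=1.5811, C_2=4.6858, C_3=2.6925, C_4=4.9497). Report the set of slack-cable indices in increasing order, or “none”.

cable 1: L_1 = ‖A_1−P‖ = 1.5811;  C_1 = 1.5811 → taut
cable 2: L_2 = ‖A_2−P‖ = 4.3012;  C_2 = 4.6858 → slack
cable 3: L_3 = ‖A_3−P‖ = 2.6926;  C_3 = 2.6925 → taut
cable 4: L_4 = ‖A_4−P‖ = 4.9497;  C_4 = 4.9497 → taut

2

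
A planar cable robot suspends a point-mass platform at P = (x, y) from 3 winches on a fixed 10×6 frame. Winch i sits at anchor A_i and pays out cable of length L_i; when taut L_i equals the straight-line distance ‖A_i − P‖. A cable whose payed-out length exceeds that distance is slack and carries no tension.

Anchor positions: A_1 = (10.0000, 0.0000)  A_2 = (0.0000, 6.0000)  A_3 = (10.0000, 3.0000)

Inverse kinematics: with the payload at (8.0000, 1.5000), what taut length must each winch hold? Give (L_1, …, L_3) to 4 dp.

L_1 = √((10.0000−8.0000)² + (0.0000−1.5000)²) = 2.5000
L_2 = √((0.0000−8.0000)² + (6.0000−1.5000)²) = 9.1788
L_3 = √((10.0000−8.0000)² + (3.0000−1.5000)²) = 2.5000

(2.5000, 9.1788, 2.5000)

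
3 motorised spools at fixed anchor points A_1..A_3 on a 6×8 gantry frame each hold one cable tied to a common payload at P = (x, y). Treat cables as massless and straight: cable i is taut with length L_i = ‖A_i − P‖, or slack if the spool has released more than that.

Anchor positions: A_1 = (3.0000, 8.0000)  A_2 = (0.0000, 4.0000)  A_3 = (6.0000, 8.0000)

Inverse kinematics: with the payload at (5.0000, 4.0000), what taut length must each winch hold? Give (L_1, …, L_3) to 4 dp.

(4.4721, 5.0000, 4.1231)

L_1 = √((3.0000−5.0000)² + (8.0000−4.0000)²) = 4.4721
L_2 = √((0.0000−5.0000)² + (4.0000−4.0000)²) = 5.0000
L_3 = √((6.0000−5.0000)² + (8.0000−4.0000)²) = 4.1231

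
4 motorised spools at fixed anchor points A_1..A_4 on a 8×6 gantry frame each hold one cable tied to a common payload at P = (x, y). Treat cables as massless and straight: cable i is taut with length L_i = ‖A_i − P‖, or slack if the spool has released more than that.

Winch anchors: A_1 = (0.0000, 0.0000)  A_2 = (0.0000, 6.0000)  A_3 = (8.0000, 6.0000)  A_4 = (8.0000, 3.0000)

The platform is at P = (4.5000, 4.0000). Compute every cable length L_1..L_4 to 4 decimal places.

L_1: Δ = A_1−P = (-4.5000, -4.0000) → ‖Δ‖ = √36.2500 = 6.0208
L_2: Δ = A_2−P = (-4.5000, 2.0000) → ‖Δ‖ = √24.2500 = 4.9244
L_3: Δ = A_3−P = (3.5000, 2.0000) → ‖Δ‖ = √16.2500 = 4.0311
L_4: Δ = A_4−P = (3.5000, -1.0000) → ‖Δ‖ = √13.2500 = 3.6401

(6.0208, 4.9244, 4.0311, 3.6401)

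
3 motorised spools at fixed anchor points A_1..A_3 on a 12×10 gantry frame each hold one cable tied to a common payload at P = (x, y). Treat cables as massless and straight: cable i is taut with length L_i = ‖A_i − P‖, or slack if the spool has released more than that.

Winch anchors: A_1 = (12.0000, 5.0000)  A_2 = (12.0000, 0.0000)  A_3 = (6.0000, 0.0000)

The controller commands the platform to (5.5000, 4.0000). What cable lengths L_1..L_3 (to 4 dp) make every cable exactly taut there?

L_1: Δ = A_1−P = (6.5000, 1.0000) → ‖Δ‖ = √43.2500 = 6.5765
L_2: Δ = A_2−P = (6.5000, -4.0000) → ‖Δ‖ = √58.2500 = 7.6322
L_3: Δ = A_3−P = (0.5000, -4.0000) → ‖Δ‖ = √16.2500 = 4.0311

(6.5765, 7.6322, 4.0311)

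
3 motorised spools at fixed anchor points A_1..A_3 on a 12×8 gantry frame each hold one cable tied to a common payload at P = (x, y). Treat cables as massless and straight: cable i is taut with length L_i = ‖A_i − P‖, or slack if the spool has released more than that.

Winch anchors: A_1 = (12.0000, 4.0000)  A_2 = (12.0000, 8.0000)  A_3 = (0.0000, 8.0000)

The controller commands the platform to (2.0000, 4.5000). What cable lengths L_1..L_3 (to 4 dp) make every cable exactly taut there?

L_1 = √((12.0000−2.0000)² + (4.0000−4.5000)²) = 10.0125
L_2 = √((12.0000−2.0000)² + (8.0000−4.5000)²) = 10.5948
L_3 = √((0.0000−2.0000)² + (8.0000−4.5000)²) = 4.0311

(10.0125, 10.5948, 4.0311)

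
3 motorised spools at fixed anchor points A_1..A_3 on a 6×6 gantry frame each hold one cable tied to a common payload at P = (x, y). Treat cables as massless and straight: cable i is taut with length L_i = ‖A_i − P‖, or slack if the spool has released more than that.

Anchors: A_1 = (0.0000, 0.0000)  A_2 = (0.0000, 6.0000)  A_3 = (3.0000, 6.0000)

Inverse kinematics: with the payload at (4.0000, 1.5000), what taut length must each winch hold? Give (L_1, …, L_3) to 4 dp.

(4.2720, 6.0208, 4.6098)

L_1 = √((0.0000−4.0000)² + (0.0000−1.5000)²) = 4.2720
L_2 = √((0.0000−4.0000)² + (6.0000−1.5000)²) = 6.0208
L_3 = √((3.0000−4.0000)² + (6.0000−1.5000)²) = 4.6098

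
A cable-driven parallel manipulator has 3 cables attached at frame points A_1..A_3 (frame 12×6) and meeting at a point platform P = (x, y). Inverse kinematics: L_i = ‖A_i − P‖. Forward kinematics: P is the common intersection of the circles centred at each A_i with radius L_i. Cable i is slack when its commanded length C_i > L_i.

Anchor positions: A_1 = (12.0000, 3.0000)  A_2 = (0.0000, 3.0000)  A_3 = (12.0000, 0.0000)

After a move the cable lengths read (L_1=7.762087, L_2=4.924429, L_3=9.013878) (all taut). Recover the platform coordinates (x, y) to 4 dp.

each cable: (A_i−P)·(A_i−P) = L_i²; let q_i = ‖A_i‖²−L_i²
q_1 = 144.0000+9.0000−60.2500 = 92.7500
row 1: 24.0000x + 0.0000y = 108.0000  (q_2=-15.2500)
row 2: 0.0000x + 6.0000y = 30.0000  (q_3=62.7500)
Cramer on rows 1–2 → x = 4.5000, y = 5.0000

(4.5000, 5.0000)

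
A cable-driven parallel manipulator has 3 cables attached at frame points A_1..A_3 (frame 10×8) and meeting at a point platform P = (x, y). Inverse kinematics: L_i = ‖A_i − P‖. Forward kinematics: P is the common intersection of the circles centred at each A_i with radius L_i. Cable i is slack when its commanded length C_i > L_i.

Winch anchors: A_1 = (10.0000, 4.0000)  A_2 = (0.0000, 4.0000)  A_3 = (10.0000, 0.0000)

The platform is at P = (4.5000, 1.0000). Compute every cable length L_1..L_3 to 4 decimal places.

(6.2650, 5.4083, 5.5902)

cable 1: Δx=5.5000, Δy=3.0000; L_1 = √(Δx²+Δy²) = 6.2650
cable 2: Δx=-4.5000, Δy=3.0000; L_2 = √(Δx²+Δy²) = 5.4083
cable 3: Δx=5.5000, Δy=-1.0000; L_3 = √(Δx²+Δy²) = 5.5902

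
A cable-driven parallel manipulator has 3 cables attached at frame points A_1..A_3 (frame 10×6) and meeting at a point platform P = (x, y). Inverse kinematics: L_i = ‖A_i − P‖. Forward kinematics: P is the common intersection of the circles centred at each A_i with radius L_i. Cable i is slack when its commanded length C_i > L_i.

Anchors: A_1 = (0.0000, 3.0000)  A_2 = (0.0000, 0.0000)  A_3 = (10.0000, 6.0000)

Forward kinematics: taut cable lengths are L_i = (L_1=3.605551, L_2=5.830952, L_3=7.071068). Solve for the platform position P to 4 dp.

(3.0000, 5.0000)

expand ‖A_i−P‖²=L_i² and subtract eq 1 (k_i ≔ ‖A_i‖²−L_i²)
k_1 = 0.0000+9.0000−13.0000 = -4.0000
eq1−eq2 → [0.0000  6.0000]·P = 30.0000
eq1−eq3 → [-20.0000  -6.0000]·P = -90.0000
2×2 solve → P = (3.0000, 5.0000)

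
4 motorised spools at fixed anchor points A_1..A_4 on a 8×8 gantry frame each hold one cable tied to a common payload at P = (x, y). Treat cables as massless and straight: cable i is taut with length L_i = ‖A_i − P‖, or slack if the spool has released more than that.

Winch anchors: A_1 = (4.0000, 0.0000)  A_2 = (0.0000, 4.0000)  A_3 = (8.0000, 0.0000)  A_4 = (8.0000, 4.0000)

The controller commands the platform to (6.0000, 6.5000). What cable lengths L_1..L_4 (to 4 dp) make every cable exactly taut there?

L_1: Δ = A_1−P = (-2.0000, -6.5000) → ‖Δ‖ = √46.2500 = 6.8007
L_2: Δ = A_2−P = (-6.0000, -2.5000) → ‖Δ‖ = √42.2500 = 6.5000
L_3: Δ = A_3−P = (2.0000, -6.5000) → ‖Δ‖ = √46.2500 = 6.8007
L_4: Δ = A_4−P = (2.0000, -2.5000) → ‖Δ‖ = √10.2500 = 3.2016

(6.8007, 6.5000, 6.8007, 3.2016)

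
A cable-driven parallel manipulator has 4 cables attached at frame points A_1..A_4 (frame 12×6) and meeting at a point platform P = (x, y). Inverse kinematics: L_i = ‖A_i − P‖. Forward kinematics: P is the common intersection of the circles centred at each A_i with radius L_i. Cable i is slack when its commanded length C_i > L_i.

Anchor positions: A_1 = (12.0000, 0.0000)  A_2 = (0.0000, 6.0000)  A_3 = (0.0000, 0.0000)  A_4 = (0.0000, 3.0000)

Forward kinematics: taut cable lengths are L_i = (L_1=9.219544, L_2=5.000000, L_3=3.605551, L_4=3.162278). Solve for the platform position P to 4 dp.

(3.0000, 2.0000)

circle eqns → linear via eq_j − eq_1; set k_j = A_j·A_j − L_j²
k_1 = 144.0000+0.0000−85.0000 = 59.0000
24.0000·x − 12.0000·y = k_1−k_2 = 48.0000
24.0000·x + 0.0000·y = k_1−k_3 = 72.0000
24.0000·x − 6.0000·y = k_1−k_4 = 60.0000
solve first two rows → x=3.0000, y=2.0000
check cable 4: ‖A_4−P‖² = 10.0000 ≈ L_4² = 10.0000 ✓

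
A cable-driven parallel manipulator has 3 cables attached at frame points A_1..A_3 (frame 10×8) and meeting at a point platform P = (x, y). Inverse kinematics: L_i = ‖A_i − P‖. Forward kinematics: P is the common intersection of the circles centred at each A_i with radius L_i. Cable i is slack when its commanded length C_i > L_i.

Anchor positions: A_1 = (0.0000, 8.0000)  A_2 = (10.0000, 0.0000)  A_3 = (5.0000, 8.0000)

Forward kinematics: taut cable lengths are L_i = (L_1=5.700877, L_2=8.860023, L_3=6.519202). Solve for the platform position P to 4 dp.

each cable: (A_i−P)·(A_i−P) = L_i²; let k_i = ‖A_i‖²−L_i²
k_1 = 0.0000+64.0000−32.5000 = 31.5000
row 1: -20.0000x + 16.0000y = 10.0000  (k_2=21.5000)
row 2: -10.0000x + 0.0000y = -15.0000  (k_3=46.5000)
Cramer on rows 1–2 → x = 1.5000, y = 2.5000

(1.5000, 2.5000)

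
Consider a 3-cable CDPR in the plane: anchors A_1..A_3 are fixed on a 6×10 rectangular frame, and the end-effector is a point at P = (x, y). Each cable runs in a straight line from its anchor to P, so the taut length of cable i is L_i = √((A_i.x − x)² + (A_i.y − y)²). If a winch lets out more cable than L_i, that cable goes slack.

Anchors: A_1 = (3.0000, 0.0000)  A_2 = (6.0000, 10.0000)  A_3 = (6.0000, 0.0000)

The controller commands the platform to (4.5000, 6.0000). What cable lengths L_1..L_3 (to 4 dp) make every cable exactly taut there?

(6.1847, 4.2720, 6.1847)

cable 1: Δx=-1.5000, Δy=-6.0000; L_1 = √(Δx²+Δy²) = 6.1847
cable 2: Δx=1.5000, Δy=4.0000; L_2 = √(Δx²+Δy²) = 4.2720
cable 3: Δx=1.5000, Δy=-6.0000; L_3 = √(Δx²+Δy²) = 6.1847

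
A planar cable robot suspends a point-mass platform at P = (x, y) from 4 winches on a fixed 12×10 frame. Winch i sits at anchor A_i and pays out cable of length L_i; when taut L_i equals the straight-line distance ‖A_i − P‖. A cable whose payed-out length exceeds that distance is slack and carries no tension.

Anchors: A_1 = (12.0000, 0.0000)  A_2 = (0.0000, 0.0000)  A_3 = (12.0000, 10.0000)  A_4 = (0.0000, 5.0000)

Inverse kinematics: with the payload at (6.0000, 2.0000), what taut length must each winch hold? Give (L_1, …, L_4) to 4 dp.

(6.3246, 6.3246, 10.0000, 6.7082)

L_1 = √((12.0000−6.0000)² + (0.0000−2.0000)²) = 6.3246
L_2 = √((0.0000−6.0000)² + (0.0000−2.0000)²) = 6.3246
L_3 = √((12.0000−6.0000)² + (10.0000−2.0000)²) = 10.0000
L_4 = √((0.0000−6.0000)² + (5.0000−2.0000)²) = 6.7082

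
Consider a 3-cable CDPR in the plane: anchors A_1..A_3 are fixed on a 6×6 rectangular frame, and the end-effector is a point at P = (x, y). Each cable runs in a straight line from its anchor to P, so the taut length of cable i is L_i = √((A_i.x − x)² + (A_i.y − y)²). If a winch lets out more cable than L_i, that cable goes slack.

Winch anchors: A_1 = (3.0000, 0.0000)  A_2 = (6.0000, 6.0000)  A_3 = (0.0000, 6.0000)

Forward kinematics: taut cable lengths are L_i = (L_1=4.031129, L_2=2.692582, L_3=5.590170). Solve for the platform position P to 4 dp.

each cable: (A_i−P)·(A_i−P) = L_i²; let c_i = ‖A_i‖²−L_i²
c_1 = 9.0000+0.0000−16.2500 = -7.2500
row 1: -6.0000x − 12.0000y = -72.0000  (c_2=64.7500)
row 2: 6.0000x − 12.0000y = -12.0000  (c_3=4.7500)
Cramer on rows 1–2 → x = 5.0000, y = 3.5000

(5.0000, 3.5000)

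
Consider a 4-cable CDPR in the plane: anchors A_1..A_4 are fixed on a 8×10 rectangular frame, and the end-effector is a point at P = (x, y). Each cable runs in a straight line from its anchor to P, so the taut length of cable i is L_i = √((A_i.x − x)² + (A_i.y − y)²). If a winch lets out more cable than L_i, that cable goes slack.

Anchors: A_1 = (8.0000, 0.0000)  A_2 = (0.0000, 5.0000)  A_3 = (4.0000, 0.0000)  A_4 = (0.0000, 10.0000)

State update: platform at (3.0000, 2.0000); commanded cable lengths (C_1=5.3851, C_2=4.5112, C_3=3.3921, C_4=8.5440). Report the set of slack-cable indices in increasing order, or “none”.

2, 3

cable 1: √((5.0000)²+(-2.0000)²)=5.3852, C_1=5.3851: taut
cable 2: √((-3.0000)²+(3.0000)²)=4.2426, C_2=4.5112: slack
cable 3: √((1.0000)²+(-2.0000)²)=2.2361, C_3=3.3921: slack
cable 4: √((-3.0000)²+(8.0000)²)=8.5440, C_4=8.5440: taut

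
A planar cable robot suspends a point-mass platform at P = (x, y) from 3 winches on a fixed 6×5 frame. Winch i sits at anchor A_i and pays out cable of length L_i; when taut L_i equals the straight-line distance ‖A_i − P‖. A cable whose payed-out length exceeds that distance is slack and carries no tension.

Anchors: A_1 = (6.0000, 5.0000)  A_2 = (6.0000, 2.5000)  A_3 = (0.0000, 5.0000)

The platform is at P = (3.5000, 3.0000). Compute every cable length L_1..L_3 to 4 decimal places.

(3.2016, 2.5495, 4.0311)

L_1 = √((6.0000−3.5000)² + (5.0000−3.0000)²) = 3.2016
L_2 = √((6.0000−3.5000)² + (2.5000−3.0000)²) = 2.5495
L_3 = √((0.0000−3.5000)² + (5.0000−3.0000)²) = 4.0311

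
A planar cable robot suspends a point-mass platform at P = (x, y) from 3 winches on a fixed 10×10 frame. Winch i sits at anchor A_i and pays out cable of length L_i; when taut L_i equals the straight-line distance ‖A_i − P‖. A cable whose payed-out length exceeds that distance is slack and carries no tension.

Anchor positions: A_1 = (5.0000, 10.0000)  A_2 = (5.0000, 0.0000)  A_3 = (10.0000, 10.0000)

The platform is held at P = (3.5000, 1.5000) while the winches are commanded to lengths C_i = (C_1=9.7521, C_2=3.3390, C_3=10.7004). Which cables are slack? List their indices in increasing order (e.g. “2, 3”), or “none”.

1, 2

cable 1: L_1 = ‖A_1−P‖ = 8.6313;  C_1 = 9.7521 → slack
cable 2: L_2 = ‖A_2−P‖ = 2.1213;  C_2 = 3.3390 → slack
cable 3: L_3 = ‖A_3−P‖ = 10.7005;  C_3 = 10.7004 → taut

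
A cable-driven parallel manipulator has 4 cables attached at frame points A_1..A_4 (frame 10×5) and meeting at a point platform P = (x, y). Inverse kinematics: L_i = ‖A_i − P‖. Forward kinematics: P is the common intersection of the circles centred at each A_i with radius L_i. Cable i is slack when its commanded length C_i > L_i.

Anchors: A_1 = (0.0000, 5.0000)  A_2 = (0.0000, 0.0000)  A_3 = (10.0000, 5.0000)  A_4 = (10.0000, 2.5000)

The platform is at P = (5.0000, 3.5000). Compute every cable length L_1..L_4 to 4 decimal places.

L_1: Δ = A_1−P = (-5.0000, 1.5000) → ‖Δ‖ = √27.2500 = 5.2202
L_2: Δ = A_2−P = (-5.0000, -3.5000) → ‖Δ‖ = √37.2500 = 6.1033
L_3: Δ = A_3−P = (5.0000, 1.5000) → ‖Δ‖ = √27.2500 = 5.2202
L_4: Δ = A_4−P = (5.0000, -1.0000) → ‖Δ‖ = √26.0000 = 5.0990

(5.2202, 6.1033, 5.2202, 5.0990)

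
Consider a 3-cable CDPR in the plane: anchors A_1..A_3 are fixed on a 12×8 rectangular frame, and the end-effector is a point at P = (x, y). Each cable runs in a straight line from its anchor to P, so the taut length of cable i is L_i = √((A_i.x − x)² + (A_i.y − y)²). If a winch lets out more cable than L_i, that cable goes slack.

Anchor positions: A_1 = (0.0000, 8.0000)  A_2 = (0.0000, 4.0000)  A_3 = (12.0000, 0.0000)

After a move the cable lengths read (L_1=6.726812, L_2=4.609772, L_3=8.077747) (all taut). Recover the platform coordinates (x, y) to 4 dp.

expand ‖A_i−P‖²=L_i² and subtract eq 1 (c_i ≔ ‖A_i‖²−L_i²)
c_1 = 0.0000+64.0000−45.2500 = 18.7500
eq1−eq2 → [0.0000  8.0000]·P = 24.0000
eq1−eq3 → [-24.0000  16.0000]·P = -60.0000
2×2 solve → P = (4.5000, 3.0000)

(4.5000, 3.0000)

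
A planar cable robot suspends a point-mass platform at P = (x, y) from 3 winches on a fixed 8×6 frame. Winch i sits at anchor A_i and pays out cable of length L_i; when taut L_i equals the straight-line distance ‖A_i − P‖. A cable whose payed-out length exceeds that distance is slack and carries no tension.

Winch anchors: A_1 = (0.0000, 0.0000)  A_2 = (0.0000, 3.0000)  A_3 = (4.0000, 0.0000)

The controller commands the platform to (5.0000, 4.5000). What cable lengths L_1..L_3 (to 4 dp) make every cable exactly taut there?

L_1: Δ = A_1−P = (-5.0000, -4.5000) → ‖Δ‖ = √45.2500 = 6.7268
L_2: Δ = A_2−P = (-5.0000, -1.5000) → ‖Δ‖ = √27.2500 = 5.2202
L_3: Δ = A_3−P = (-1.0000, -4.5000) → ‖Δ‖ = √21.2500 = 4.6098

(6.7268, 5.2202, 4.6098)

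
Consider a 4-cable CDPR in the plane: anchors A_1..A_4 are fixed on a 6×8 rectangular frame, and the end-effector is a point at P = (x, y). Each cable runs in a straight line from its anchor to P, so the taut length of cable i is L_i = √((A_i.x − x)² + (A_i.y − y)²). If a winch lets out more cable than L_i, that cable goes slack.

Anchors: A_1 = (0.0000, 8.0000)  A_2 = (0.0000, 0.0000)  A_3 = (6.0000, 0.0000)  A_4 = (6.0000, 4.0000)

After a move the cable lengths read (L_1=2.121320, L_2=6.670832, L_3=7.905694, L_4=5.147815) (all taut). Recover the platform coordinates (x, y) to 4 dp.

circle eqns → linear via eq_j − eq_1; set q_j = A_j·A_j − L_j²
q_1 = 0.0000+64.0000−4.5000 = 59.5000
0.0000·x + 16.0000·y = q_1−q_2 = 104.0000
-12.0000·x + 16.0000·y = q_1−q_3 = 86.0000
-12.0000·x + 8.0000·y = q_1−q_4 = 34.0000
solve first two rows → x=1.5000, y=6.5000
check cable 4: ‖A_4−P‖² = 26.5000 ≈ L_4² = 26.5000 ✓

(1.5000, 6.5000)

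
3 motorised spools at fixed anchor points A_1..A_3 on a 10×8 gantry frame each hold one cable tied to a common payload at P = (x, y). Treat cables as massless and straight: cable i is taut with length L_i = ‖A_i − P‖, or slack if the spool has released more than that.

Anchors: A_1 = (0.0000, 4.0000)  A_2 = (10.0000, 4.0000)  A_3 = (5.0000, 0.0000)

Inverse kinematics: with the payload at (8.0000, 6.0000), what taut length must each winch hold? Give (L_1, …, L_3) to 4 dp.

L_1: Δ = A_1−P = (-8.0000, -2.0000) → ‖Δ‖ = √68.0000 = 8.2462
L_2: Δ = A_2−P = (2.0000, -2.0000) → ‖Δ‖ = √8.0000 = 2.8284
L_3: Δ = A_3−P = (-3.0000, -6.0000) → ‖Δ‖ = √45.0000 = 6.7082

(8.2462, 2.8284, 6.7082)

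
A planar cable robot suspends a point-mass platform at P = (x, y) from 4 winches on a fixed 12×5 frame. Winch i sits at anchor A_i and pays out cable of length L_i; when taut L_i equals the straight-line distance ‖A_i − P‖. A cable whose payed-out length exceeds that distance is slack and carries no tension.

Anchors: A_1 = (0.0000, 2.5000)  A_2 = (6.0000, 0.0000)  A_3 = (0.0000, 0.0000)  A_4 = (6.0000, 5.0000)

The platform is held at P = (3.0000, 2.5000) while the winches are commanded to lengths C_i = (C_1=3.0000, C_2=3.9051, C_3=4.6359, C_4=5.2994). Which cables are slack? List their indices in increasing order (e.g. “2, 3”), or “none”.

3, 4

cable 1: L_1 = ‖A_1−P‖ = 3.0000;  C_1 = 3.0000 → taut
cable 2: L_2 = ‖A_2−P‖ = 3.9051;  C_2 = 3.9051 → taut
cable 3: L_3 = ‖A_3−P‖ = 3.9051;  C_3 = 4.6359 → slack
cable 4: L_4 = ‖A_4−P‖ = 3.9051;  C_4 = 5.2994 → slack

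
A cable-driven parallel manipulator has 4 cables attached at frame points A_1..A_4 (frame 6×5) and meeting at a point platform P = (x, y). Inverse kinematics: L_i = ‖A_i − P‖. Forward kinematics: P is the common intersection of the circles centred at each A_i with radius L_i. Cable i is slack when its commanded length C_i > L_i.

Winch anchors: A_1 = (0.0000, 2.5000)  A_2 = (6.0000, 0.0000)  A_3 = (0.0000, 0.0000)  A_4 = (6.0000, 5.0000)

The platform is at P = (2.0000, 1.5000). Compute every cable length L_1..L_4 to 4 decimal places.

(2.2361, 4.2720, 2.5000, 5.3151)

L_1 = √((0.0000−2.0000)² + (2.5000−1.5000)²) = 2.2361
L_2 = √((6.0000−2.0000)² + (0.0000−1.5000)²) = 4.2720
L_3 = √((0.0000−2.0000)² + (0.0000−1.5000)²) = 2.5000
L_4 = √((6.0000−2.0000)² + (5.0000−1.5000)²) = 5.3151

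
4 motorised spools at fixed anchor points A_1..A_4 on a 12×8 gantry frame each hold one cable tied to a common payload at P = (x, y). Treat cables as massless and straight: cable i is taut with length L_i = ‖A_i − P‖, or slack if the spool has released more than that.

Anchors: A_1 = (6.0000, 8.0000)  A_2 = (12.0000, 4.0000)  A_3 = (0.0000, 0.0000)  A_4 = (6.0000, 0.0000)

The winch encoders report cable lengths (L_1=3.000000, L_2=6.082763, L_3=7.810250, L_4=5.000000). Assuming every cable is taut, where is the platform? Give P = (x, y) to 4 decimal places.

circle eqns → linear via eq_j − eq_1; set c_j = A_j·A_j − L_j²
c_1 = 36.0000+64.0000−9.0000 = 91.0000
-12.0000·x + 8.0000·y = c_1−c_2 = -32.0000
12.0000·x + 16.0000·y = c_1−c_3 = 152.0000
0.0000·x + 16.0000·y = c_1−c_4 = 80.0000
solve first two rows → x=6.0000, y=5.0000
check cable 4: ‖A_4−P‖² = 25.0000 ≈ L_4² = 25.0000 ✓

(6.0000, 5.0000)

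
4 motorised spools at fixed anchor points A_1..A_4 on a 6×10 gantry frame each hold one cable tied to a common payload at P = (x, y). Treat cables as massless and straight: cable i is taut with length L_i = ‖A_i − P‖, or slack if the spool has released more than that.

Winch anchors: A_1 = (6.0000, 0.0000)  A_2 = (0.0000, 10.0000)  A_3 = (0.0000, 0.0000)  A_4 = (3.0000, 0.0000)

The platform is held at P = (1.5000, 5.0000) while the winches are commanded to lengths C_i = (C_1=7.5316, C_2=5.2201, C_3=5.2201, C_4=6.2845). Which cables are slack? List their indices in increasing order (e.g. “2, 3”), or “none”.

1, 4

cable 1: L_1 = ‖A_1−P‖ = 6.7268;  C_1 = 7.5316 → slack
cable 2: L_2 = ‖A_2−P‖ = 5.2202;  C_2 = 5.2201 → taut
cable 3: L_3 = ‖A_3−P‖ = 5.2202;  C_3 = 5.2201 → taut
cable 4: L_4 = ‖A_4−P‖ = 5.2202;  C_4 = 6.2845 → slack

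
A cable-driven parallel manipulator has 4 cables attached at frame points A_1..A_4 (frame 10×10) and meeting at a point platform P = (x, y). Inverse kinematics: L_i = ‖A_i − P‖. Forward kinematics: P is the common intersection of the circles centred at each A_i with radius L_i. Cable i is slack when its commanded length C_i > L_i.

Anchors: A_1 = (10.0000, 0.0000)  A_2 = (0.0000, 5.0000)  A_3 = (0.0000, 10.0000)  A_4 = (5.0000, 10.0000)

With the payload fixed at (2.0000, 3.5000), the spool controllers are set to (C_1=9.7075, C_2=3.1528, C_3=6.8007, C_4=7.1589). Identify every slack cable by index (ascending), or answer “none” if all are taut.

1, 2

cable 1: √((8.0000)²+(-3.5000)²)=8.7321, C_1=9.7075: slack
cable 2: √((-2.0000)²+(1.5000)²)=2.5000, C_2=3.1528: slack
cable 3: √((-2.0000)²+(6.5000)²)=6.8007, C_3=6.8007: taut
cable 4: √((3.0000)²+(6.5000)²)=7.1589, C_4=7.1589: taut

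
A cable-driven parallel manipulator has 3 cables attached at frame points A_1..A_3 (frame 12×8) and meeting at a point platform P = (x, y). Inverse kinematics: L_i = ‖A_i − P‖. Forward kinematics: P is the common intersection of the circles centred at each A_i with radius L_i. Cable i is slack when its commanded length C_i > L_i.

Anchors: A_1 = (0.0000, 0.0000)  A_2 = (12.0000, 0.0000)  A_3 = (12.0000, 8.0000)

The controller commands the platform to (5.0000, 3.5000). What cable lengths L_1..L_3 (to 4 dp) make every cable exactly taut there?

L_1 = √((0.0000−5.0000)² + (0.0000−3.5000)²) = 6.1033
L_2 = √((12.0000−5.0000)² + (0.0000−3.5000)²) = 7.8262
L_3 = √((12.0000−5.0000)² + (8.0000−3.5000)²) = 8.3217

(6.1033, 7.8262, 8.3217)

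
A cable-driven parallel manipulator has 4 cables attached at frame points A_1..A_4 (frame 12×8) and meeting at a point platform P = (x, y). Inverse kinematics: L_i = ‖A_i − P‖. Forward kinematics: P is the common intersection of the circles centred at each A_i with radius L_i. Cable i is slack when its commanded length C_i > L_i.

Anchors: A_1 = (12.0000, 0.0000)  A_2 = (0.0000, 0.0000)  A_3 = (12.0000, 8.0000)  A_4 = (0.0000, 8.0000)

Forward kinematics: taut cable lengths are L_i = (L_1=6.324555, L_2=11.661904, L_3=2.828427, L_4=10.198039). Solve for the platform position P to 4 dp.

each cable: (A_i−P)·(A_i−P) = L_i²; let k_i = ‖A_i‖²−L_i²
k_1 = 144.0000+0.0000−40.0000 = 104.0000
row 1: 24.0000x + 0.0000y = 240.0000  (k_2=-136.0000)
row 2: 0.0000x − 16.0000y = -96.0000  (k_3=200.0000)
row 3: 24.0000x − 16.0000y = 144.0000  (k_4=-40.0000)
Cramer on rows 1–2 → x = 10.0000, y = 6.0000
check cable 4: ‖A_4−P‖² = 104.0000 ≈ L_4² = 104.0000 ✓

(10.0000, 6.0000)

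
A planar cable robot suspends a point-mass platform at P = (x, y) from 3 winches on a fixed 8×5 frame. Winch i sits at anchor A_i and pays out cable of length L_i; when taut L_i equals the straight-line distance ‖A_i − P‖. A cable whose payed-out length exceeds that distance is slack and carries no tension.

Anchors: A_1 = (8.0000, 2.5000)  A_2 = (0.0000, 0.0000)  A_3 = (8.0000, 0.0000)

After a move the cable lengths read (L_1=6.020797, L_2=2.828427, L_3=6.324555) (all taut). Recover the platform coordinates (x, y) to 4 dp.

circle eqns → linear via eq_j − eq_1; set q_j = A_j·A_j − L_j²
q_1 = 64.0000+6.2500−36.2500 = 34.0000
16.0000·x + 5.0000·y = q_1−q_2 = 42.0000
0.0000·x + 5.0000·y = q_1−q_3 = 10.0000
solve first two rows → x=2.0000, y=2.0000

(2.0000, 2.0000)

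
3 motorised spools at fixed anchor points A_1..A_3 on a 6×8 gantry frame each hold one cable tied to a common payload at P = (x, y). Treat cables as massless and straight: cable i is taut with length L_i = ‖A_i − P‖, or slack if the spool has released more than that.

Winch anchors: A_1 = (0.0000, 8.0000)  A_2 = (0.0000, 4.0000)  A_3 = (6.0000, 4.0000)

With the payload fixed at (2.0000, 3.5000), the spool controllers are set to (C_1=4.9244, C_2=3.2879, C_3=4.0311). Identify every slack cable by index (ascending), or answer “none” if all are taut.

i=1: geometric 4.9244 vs commanded 4.9244 ⇒ taut
i=2: geometric 2.0616 vs commanded 3.2879 ⇒ slack
i=3: geometric 4.0311 vs commanded 4.0311 ⇒ taut

2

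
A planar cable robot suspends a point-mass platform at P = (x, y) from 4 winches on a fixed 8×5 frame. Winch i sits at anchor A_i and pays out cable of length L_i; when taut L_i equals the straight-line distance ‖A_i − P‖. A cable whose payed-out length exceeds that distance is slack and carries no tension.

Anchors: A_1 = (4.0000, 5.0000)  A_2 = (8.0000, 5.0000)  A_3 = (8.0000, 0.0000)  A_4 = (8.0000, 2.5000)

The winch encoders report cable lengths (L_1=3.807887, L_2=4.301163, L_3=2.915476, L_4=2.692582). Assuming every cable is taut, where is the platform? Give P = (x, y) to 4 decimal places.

(5.5000, 1.5000)

circle eqns → linear via eq_j − eq_1; set q_j = A_j·A_j − L_j²
q_1 = 16.0000+25.0000−14.5000 = 26.5000
-8.0000·x + 0.0000·y = q_1−q_2 = -44.0000
-8.0000·x + 10.0000·y = q_1−q_3 = -29.0000
-8.0000·x + 5.0000·y = q_1−q_4 = -36.5000
solve first two rows → x=5.5000, y=1.5000
check cable 4: ‖A_4−P‖² = 7.2500 ≈ L_4² = 7.2500 ✓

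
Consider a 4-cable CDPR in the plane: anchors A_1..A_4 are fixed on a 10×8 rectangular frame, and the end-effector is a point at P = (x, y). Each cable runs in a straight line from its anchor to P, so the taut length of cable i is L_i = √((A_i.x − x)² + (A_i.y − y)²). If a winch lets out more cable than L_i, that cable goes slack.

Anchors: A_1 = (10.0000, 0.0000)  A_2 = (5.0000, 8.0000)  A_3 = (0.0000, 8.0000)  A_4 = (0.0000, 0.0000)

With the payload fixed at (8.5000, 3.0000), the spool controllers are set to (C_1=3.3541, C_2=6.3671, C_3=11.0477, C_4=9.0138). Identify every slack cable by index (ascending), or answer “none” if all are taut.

2, 3

cable 1: √((1.5000)²+(-3.0000)²)=3.3541, C_1=3.3541: taut
cable 2: √((-3.5000)²+(5.0000)²)=6.1033, C_2=6.3671: slack
cable 3: √((-8.5000)²+(5.0000)²)=9.8615, C_3=11.0477: slack
cable 4: √((-8.5000)²+(-3.0000)²)=9.0139, C_4=9.0138: taut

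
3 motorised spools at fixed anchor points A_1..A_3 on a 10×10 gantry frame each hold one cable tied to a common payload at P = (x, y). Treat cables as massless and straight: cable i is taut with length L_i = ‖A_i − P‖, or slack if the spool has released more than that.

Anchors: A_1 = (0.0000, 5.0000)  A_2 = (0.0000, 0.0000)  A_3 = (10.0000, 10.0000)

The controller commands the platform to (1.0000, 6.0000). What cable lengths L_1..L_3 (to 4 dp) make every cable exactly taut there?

L_1 = √((0.0000−1.0000)² + (5.0000−6.0000)²) = 1.4142
L_2 = √((0.0000−1.0000)² + (0.0000−6.0000)²) = 6.0828
L_3 = √((10.0000−1.0000)² + (10.0000−6.0000)²) = 9.8489

(1.4142, 6.0828, 9.8489)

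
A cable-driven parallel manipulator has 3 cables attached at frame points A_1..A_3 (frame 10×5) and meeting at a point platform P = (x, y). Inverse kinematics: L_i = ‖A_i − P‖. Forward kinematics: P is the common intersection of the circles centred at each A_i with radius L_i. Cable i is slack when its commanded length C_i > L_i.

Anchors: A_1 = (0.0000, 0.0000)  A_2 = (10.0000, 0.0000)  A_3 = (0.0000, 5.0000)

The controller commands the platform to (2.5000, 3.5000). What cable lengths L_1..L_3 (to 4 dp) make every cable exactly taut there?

(4.3012, 8.2765, 2.9155)

cable 1: Δx=-2.5000, Δy=-3.5000; L_1 = √(Δx²+Δy²) = 4.3012
cable 2: Δx=7.5000, Δy=-3.5000; L_2 = √(Δx²+Δy²) = 8.2765
cable 3: Δx=-2.5000, Δy=1.5000; L_3 = √(Δx²+Δy²) = 2.9155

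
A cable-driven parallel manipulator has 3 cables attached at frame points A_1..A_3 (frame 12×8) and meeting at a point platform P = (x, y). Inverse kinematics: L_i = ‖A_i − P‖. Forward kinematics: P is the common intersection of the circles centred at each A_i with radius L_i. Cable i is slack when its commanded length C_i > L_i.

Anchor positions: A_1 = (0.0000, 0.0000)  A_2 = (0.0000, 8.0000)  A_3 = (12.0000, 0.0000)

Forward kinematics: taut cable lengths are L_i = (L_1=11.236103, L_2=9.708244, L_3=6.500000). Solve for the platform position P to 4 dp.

each cable: (A_i−P)·(A_i−P) = L_i²; let k_i = ‖A_i‖²−L_i²
k_1 = 0.0000+0.0000−126.2500 = -126.2500
row 1: 0.0000x − 16.0000y = -96.0000  (k_2=-30.2500)
row 2: -24.0000x + 0.0000y = -228.0000  (k_3=101.7500)
Cramer on rows 1–2 → x = 9.5000, y = 6.0000

(9.5000, 6.0000)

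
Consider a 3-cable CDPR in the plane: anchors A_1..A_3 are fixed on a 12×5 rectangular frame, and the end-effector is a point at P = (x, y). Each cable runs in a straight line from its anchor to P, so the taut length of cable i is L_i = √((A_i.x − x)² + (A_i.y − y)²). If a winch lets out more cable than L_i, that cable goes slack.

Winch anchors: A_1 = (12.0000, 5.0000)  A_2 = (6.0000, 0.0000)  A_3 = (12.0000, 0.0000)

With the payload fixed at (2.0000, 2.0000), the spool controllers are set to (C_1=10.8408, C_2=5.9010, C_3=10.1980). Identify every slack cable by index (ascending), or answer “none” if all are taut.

1, 2

cable 1: √((10.0000)²+(3.0000)²)=10.4403, C_1=10.8408: slack
cable 2: √((4.0000)²+(-2.0000)²)=4.4721, C_2=5.9010: slack
cable 3: √((10.0000)²+(-2.0000)²)=10.1980, C_3=10.1980: taut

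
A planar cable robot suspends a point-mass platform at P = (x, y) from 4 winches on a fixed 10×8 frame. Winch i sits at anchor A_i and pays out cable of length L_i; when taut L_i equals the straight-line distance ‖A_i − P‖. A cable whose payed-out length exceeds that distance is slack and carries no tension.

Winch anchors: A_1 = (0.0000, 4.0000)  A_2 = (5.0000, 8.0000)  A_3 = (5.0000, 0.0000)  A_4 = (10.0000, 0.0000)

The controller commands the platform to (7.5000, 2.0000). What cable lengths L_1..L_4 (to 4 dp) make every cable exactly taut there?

cable 1: Δx=-7.5000, Δy=2.0000; L_1 = √(Δx²+Δy²) = 7.7621
cable 2: Δx=-2.5000, Δy=6.0000; L_2 = √(Δx²+Δy²) = 6.5000
cable 3: Δx=-2.5000, Δy=-2.0000; L_3 = √(Δx²+Δy²) = 3.2016
cable 4: Δx=2.5000, Δy=-2.0000; L_4 = √(Δx²+Δy²) = 3.2016

(7.7621, 6.5000, 3.2016, 3.2016)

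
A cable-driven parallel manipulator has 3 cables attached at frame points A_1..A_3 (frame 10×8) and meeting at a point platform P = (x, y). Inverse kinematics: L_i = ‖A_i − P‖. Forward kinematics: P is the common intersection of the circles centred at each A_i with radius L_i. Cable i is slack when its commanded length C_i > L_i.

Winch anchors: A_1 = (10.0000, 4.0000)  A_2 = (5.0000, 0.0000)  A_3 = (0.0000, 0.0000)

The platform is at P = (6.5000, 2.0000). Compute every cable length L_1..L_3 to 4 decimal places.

cable 1: Δx=3.5000, Δy=2.0000; L_1 = √(Δx²+Δy²) = 4.0311
cable 2: Δx=-1.5000, Δy=-2.0000; L_2 = √(Δx²+Δy²) = 2.5000
cable 3: Δx=-6.5000, Δy=-2.0000; L_3 = √(Δx²+Δy²) = 6.8007

(4.0311, 2.5000, 6.8007)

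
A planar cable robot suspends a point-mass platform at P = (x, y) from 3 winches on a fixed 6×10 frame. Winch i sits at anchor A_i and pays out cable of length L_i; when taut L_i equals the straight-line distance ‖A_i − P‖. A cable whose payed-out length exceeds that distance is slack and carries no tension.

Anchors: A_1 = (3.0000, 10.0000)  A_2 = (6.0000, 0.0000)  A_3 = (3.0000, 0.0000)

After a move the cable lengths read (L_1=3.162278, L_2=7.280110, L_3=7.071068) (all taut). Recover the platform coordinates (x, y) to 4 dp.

(4.0000, 7.0000)

each cable: (A_i−P)·(A_i−P) = L_i²; let q_i = ‖A_i‖²−L_i²
q_1 = 9.0000+100.0000−10.0000 = 99.0000
row 1: -6.0000x + 20.0000y = 116.0000  (q_2=-17.0000)
row 2: 0.0000x + 20.0000y = 140.0000  (q_3=-41.0000)
Cramer on rows 1–2 → x = 4.0000, y = 7.0000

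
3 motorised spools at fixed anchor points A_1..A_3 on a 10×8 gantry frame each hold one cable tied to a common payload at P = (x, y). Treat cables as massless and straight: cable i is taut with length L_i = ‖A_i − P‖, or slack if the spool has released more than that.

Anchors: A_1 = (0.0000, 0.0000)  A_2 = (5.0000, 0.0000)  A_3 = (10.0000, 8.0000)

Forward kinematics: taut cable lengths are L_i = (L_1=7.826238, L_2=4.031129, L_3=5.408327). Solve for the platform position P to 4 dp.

expand ‖A_i−P‖²=L_i² and subtract eq 1 (q_i ≔ ‖A_i‖²−L_i²)
q_1 = 0.0000+0.0000−61.2500 = -61.2500
eq1−eq2 → [-10.0000  0.0000]·P = -70.0000
eq1−eq3 → [-20.0000  -16.0000]·P = -196.0000
2×2 solve → P = (7.0000, 3.5000)

(7.0000, 3.5000)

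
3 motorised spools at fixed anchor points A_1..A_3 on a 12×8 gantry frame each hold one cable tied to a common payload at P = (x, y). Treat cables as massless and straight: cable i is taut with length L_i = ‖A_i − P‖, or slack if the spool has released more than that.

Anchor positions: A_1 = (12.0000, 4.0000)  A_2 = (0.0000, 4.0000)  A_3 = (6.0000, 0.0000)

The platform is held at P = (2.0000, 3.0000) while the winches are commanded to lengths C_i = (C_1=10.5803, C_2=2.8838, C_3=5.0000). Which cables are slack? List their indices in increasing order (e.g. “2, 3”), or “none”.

cable 1: √((10.0000)²+(1.0000)²)=10.0499, C_1=10.5803: slack
cable 2: √((-2.0000)²+(1.0000)²)=2.2361, C_2=2.8838: slack
cable 3: √((4.0000)²+(-3.0000)²)=5.0000, C_3=5.0000: taut

1, 2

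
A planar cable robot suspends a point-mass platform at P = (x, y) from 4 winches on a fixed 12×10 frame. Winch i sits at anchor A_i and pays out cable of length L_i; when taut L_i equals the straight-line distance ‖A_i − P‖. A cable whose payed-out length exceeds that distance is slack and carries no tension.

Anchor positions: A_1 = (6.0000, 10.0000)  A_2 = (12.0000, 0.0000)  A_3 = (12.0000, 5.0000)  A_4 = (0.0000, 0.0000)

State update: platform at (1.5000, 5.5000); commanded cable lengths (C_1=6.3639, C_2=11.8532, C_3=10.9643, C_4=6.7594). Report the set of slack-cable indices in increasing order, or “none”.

3, 4

cable 1: L_1 = ‖A_1−P‖ = 6.3640;  C_1 = 6.3639 → taut
cable 2: L_2 = ‖A_2−P‖ = 11.8533;  C_2 = 11.8532 → taut
cable 3: L_3 = ‖A_3−P‖ = 10.5119;  C_3 = 10.9643 → slack
cable 4: L_4 = ‖A_4−P‖ = 5.7009;  C_4 = 6.7594 → slack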